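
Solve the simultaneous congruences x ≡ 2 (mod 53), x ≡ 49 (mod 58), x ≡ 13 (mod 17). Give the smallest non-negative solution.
The moduli 53, 58, 17 are pairwise coprime, so by the CRT there is a unique solution mod 53·58·17 = 52258.
Solve by successive substitution. Start with x ≡ 2 (mod 53).
  Combine with x ≡ 49 (mod 58): write x = 2 + 53·t and require 2 + 53·t ≡ 49 (mod 58), i.e. 53·t ≡ 49 − 2 ≡ 47 (mod 58). Since 53^(−1) ≡ 23 (mod 58), t ≡ 23·47 ≡ 37 (mod 58). So x ≡ 2 + 53·37 = 1963 (mod 3074).
  Combine with x ≡ 13 (mod 17): write x = 1963 + 3074·t and require 1963 + 3074·t ≡ 13 (mod 17), i.e. 3074·t ≡ 13 − 1963 ≡ 5 (mod 17). Since 3074^(−1) ≡ 11 (mod 17) (3074 ≡ 14 (mod 17)), t ≡ 11·5 ≡ 4 (mod 17). So x ≡ 1963 + 3074·4 = 14259 (mod 52258).
Unique solution in [0, 52258): x = 14259.

Final answer: x ≡ 14259 (mod 52258); the representative in [0, 52258) is 14259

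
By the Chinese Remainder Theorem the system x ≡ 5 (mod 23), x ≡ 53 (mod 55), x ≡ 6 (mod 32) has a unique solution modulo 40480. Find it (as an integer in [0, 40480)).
x ≡ 34758 (mod 40480); the representative in [0, 40480) is 34758

The moduli 23, 55, 32 are pairwise coprime, so by the CRT there is a unique solution mod 23·55·32 = 40480.
Solve by successive substitution. Start with x ≡ 5 (mod 23).
  Combine with x ≡ 53 (mod 55): write x = 5 + 23·t and require 5 + 23·t ≡ 53 (mod 55), i.e. 23·t ≡ 53 − 5 ≡ 48 (mod 55). Since 23^(−1) ≡ 12 (mod 55), t ≡ 12·48 ≡ 26 (mod 55). So x ≡ 5 + 23·26 = 603 (mod 1265).
  Combine with x ≡ 6 (mod 32): write x = 603 + 1265·t and require 603 + 1265·t ≡ 6 (mod 32), i.e. 1265·t ≡ 6 − 603 ≡ 11 (mod 32). Since 1265^(−1) ≡ 17 (mod 32) (1265 ≡ 17 (mod 32)), t ≡ 17·11 ≡ 27 (mod 32). So x ≡ 603 + 1265·27 = 34758 (mod 40480).
Unique solution in [0, 40480): x = 34758.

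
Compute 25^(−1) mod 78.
Apply the extended Euclidean algorithm to (78, 25), tracking rows (r, s, t) with s·78 + t·25 = r. Each division r_prev = q·r_cur + r_new produces the new row as (previous row) − q·(current row):
  row A: (78, 1, 0)   [1·78 + 0·25 = 78]
  row B: (25, 0, 1)   [0·78 + 1·25 = 25]
  78 = 3·25 + 3   → row C = row A − 3·row B = (3, 1, −3)   [check: 1·78 − 3·25 = 3]
  25 = 8·3 + 1   → row D = row B − 8·row C = (1, −8, 25)   [check: −8·78 + 25·25 = 1]
  3 = 3·1 + 0   → remainder 0, stop. gcd = 1 (last nonzero row D).
The gcd is 1, so 25 is invertible mod 78. The last nonzero row gives −8·78 + 25·25 = 1, so t = 25. So 25^(−1) ≡ 25 (mod 78). Verify: 25 · 25 = 625 ≡ 1 (mod 78). ✓

Final answer: 25^(−1) ≡ 25 (mod 78)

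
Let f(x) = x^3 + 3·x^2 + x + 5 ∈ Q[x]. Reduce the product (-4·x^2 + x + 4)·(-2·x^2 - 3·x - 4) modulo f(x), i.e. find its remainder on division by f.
a · b ≡ 39·x^2 - 42·x + 54 (mod f(x))

First multiply in Q[x] without reducing: a · b = 8·x^4 + 10·x^3 + 5·x^2 - 16·x - 16. Now divide by f(x) = x^3 + 3·x^2 + x + 5, eliminating the leading term at each step:
  leading term 8·x^4: subtract (8·x)·f(x) = 8·x^4 + 24·x^3 + 8·x^2 + 40·x, leaving -14·x^3 - 3·x^2 - 56·x - 16
  leading term -14·x^3: subtract (-14)·f(x) = -14·x^3 - 42·x^2 - 14·x - 70, leaving 39·x^2 - 42·x + 54
The degree is now < 3, so this is the remainder. Hence a · b ≡ 39·x^2 - 42·x + 54 in Q[x]/(f).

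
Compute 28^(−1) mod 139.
28^(−1) ≡ 5 (mod 139)

Apply the extended Euclidean algorithm to (139, 28), tracking rows (r, s, t) with s·139 + t·28 = r. Each division r_prev = q·r_cur + r_new produces the new row as (previous row) − q·(current row):
  row A: (139, 1, 0)   [1·139 + 0·28 = 139]
  row B: (28, 0, 1)   [0·139 + 1·28 = 28]
  139 = 4·28 + 27   → row C = row A − 4·row B = (27, 1, −4)   [check: 1·139 − 4·28 = 27]
  28 = 1·27 + 1   → row D = row B − 1·row C = (1, −1, 5)   [check: −1·139 + 5·28 = 1]
  27 = 27·1 + 0   → remainder 0, stop. gcd = 1 (last nonzero row D).
The gcd is 1, so 28 is invertible mod 139. The last nonzero row gives −1·139 + 5·28 = 1, so t = 5. So 28^(−1) ≡ 5 (mod 139). Verify: 28 · 5 = 140 ≡ 1 (mod 139). ✓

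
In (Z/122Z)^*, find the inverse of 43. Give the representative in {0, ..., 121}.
Apply the extended Euclidean algorithm to (122, 43), tracking rows (r, s, t) with s·122 + t·43 = r. Each division r_prev = q·r_cur + r_new produces the new row as (previous row) − q·(current row):
  row A: (122, 1, 0)   [1·122 + 0·43 = 122]
  row B: (43, 0, 1)   [0·122 + 1·43 = 43]
  122 = 2·43 + 36   → row C = row A − 2·row B = (36, 1, −2)   [check: 1·122 − 2·43 = 36]
  43 = 1·36 + 7   → row D = row B − 1·row C = (7, −1, 3)   [check: −1·122 + 3·43 = 7]
  36 = 5·7 + 1   → row E = row C − 5·row D = (1, 6, −17)   [check: 6·122 − 17·43 = 1]
  7 = 7·1 + 0   → remainder 0, stop. gcd = 1 (last nonzero row E).
The gcd is 1, so 43 is invertible mod 122. The last nonzero row gives 6·122 − 17·43 = 1, so t = −17. So 43^(−1) ≡ −17 ≡ 105 (mod 122). Verify: 43 · 105 = 4515 ≡ 1 (mod 122). ✓

Final answer: 43^(−1) ≡ 105 (mod 122)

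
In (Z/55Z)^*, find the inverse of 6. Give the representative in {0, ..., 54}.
6^(−1) ≡ 46 (mod 55)

Apply the extended Euclidean algorithm to (55, 6), tracking rows (r, s, t) with s·55 + t·6 = r. Each division r_prev = q·r_cur + r_new produces the new row as (previous row) − q·(current row):
  row A: (55, 1, 0)   [1·55 + 0·6 = 55]
  row B: (6, 0, 1)   [0·55 + 1·6 = 6]
  55 = 9·6 + 1   → row C = row A − 9·row B = (1, 1, −9)   [check: 1·55 − 9·6 = 1]
  6 = 6·1 + 0   → remainder 0, stop. gcd = 1 (last nonzero row C).
The gcd is 1, so 6 is invertible mod 55. The last nonzero row gives 1·55 − 9·6 = 1, so t = −9. So 6^(−1) ≡ −9 ≡ 46 (mod 55). Verify: 6 · 46 = 276 ≡ 1 (mod 55). ✓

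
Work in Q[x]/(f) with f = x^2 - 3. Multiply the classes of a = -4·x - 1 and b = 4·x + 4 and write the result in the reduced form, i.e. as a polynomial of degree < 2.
First multiply in Q[x] without reducing: a · b = -16·x^2 - 20·x - 4. Now divide by f(x) = x^2 - 3, eliminating the leading term at each step:
  leading term -16·x^2: subtract (-16)·f(x) = 48 - 16·x^2, leaving -20·x - 52
The degree is now < 2, so this is the remainder. Hence a · b ≡ -20·x - 52 in Q[x]/(f).

Final answer: a · b ≡ -20·x - 52 (mod f(x))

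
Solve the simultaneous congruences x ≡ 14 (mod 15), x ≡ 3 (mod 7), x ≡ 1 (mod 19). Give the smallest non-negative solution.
The moduli 15, 7, 19 are pairwise coprime, so by the CRT there is a unique solution mod 15·7·19 = 1995.
Solve by successive substitution. Start with x ≡ 14 (mod 15).
  Combine with x ≡ 3 (mod 7): write x = 14 + 15·t and require 14 + 15·t ≡ 3 (mod 7), i.e. 15·t ≡ 3 − 14 ≡ 3 (mod 7). Since 15^(−1) ≡ 1 (mod 7) (15 ≡ 1 (mod 7)), t ≡ 1·3 ≡ 3 (mod 7). So x ≡ 14 + 15·3 = 59 (mod 105).
  Combine with x ≡ 1 (mod 19): write x = 59 + 105·t and require 59 + 105·t ≡ 1 (mod 19), i.e. 105·t ≡ 1 − 59 ≡ 18 (mod 19). Since 105^(−1) ≡ 2 (mod 19) (105 ≡ 10 (mod 19)), t ≡ 2·18 ≡ 17 (mod 19). So x ≡ 59 + 105·17 = 1844 (mod 1995).
Unique solution in [0, 1995): x = 1844.

Final answer: x ≡ 1844 (mod 1995); the representative in [0, 1995) is 1844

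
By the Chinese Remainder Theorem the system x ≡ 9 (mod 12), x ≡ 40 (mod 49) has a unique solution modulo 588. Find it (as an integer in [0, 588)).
x ≡ 285 (mod 588); the representative in [0, 588) is 285

The moduli 12, 49 are pairwise coprime, so by the CRT there is a unique solution mod 12·49 = 588.
Solve by successive substitution. Start with x ≡ 9 (mod 12).
  Combine with x ≡ 40 (mod 49): write x = 9 + 12·t and require 9 + 12·t ≡ 40 (mod 49), i.e. 12·t ≡ 40 − 9 ≡ 31 (mod 49). Since 12^(−1) ≡ 45 (mod 49), t ≡ 45·31 ≡ 23 (mod 49). So x ≡ 9 + 12·23 = 285 (mod 588).
Unique solution in [0, 588): x = 285.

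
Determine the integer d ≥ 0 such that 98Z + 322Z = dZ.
In the PID Z, (a, b) is generated by gcd(a, b). Compute gcd(322, 98) with the extended Euclidean algorithm, tracking rows (r, s, t) with s·322 + t·98 = r:
  row A: (322, 1, 0)   [1·322 + 0·98 = 322]
  row B: (98, 0, 1)   [0·322 + 1·98 = 98]
  322 = 3·98 + 28   → row C = row A − 3·row B = (28, 1, −3)   [check: 1·322 − 3·98 = 28]
  98 = 3·28 + 14   → row D = row B − 3·row C = (14, −3, 10)   [check: −3·322 + 10·98 = 14]
  28 = 2·14 + 0   → remainder 0, stop. gcd = 14 (last nonzero row D).
So gcd(98, 322) = 14, with Bézout identity −3·322 + 10·98 = 14. Containment (⊇): the Bézout identity exhibits 14 as an element of (98, 322), giving (14) ⊆ (98, 322). Containment (⊆): since 14 | 98 and 14 | 322 (98 = 14·7, 322 = 14·23), every Z-linear combination of 98 and 322 is divisible by 14, so (98, 322) ⊆ (14). Therefore (98, 322) = (14), d = 14.

Final answer: (98, 322) = (14); d = 14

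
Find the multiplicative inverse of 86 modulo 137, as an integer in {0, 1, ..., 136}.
86^(−1) ≡ 94 (mod 137)

Apply the extended Euclidean algorithm to (137, 86), tracking rows (r, s, t) with s·137 + t·86 = r. Each division r_prev = q·r_cur + r_new produces the new row as (previous row) − q·(current row):
  row A: (137, 1, 0)   [1·137 + 0·86 = 137]
  row B: (86, 0, 1)   [0·137 + 1·86 = 86]
  137 = 1·86 + 51   → row C = row A − 1·row B = (51, 1, −1)   [check: 1·137 − 1·86 = 51]
  86 = 1·51 + 35   → row D = row B − 1·row C = (35, −1, 2)   [check: −1·137 + 2·86 = 35]
  51 = 1·35 + 16   → row E = row C − 1·row D = (16, 2, −3)   [check: 2·137 − 3·86 = 16]
  35 = 2·16 + 3   → row F = row D − 2·row E = (3, −5, 8)   [check: −5·137 + 8·86 = 3]
  16 = 5·3 + 1   → row G = row E − 5·row F = (1, 27, −43)   [check: 27·137 − 43·86 = 1]
  3 = 3·1 + 0   → remainder 0, stop. gcd = 1 (last nonzero row G).
The gcd is 1, so 86 is invertible mod 137. The last nonzero row gives 27·137 − 43·86 = 1, so t = −43. So 86^(−1) ≡ −43 ≡ 94 (mod 137). Verify: 86 · 94 = 8084 ≡ 1 (mod 137). ✓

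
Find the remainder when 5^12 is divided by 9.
1

Use repeated squaring. Binary(12) = 1100. Walk through the bits of the exponent 12 left-to-right: at each bit after the leading one, square the running value, then multiply by 5 if the bit is 1 (always reducing mod 9):
  bit 1 = 1 (leading): start with 5.
  bit 2 = 1: square 5^2 = 25 ≡ 7; bit is 1, so multiply 7·5 = 35 ≡ 8 (mod 9).
  bit 3 = 0: square 8^2 = 64 ≡ 1 (mod 9).
  bit 4 = 0: square 1^2 = 1 (mod 9).
Final value: 5^12 ≡ 1 (mod 9).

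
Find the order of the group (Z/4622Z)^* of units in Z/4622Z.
|(Z/4622Z)^*| = 2310

(Z/4622Z)^* consists of the classes a with gcd(a, 4622) = 1, so its order is φ(4622). φ is multiplicative, with φ(p^e) = p^e − p^(e−1). Factorise 4622 = 2 · 2311. Then
  φ(4622) = (2 − 1) · (2311 − 1) = 1 · 2310 = 2310.
Thus |(Z/4622Z)^*| = 2310.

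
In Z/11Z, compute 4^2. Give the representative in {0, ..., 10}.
Use repeated squaring. Binary(2) = 10. Walk through the bits of the exponent 2 left-to-right: at each bit after the leading one, square the running value, then multiply by 4 if the bit is 1 (always reducing mod 11):
  bit 1 = 1 (leading): start with 4.
  bit 2 = 0: square 4^2 = 16 ≡ 5 (mod 11).
Final value: 4^2 ≡ 5 (mod 11).

Final answer: 5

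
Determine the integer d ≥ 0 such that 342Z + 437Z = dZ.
In the PID Z, (a, b) is generated by gcd(a, b). Compute gcd(437, 342) with the extended Euclidean algorithm, tracking rows (r, s, t) with s·437 + t·342 = r:
  row A: (437, 1, 0)   [1·437 + 0·342 = 437]
  row B: (342, 0, 1)   [0·437 + 1·342 = 342]
  437 = 1·342 + 95   → row C = row A − 1·row B = (95, 1, −1)   [check: 1·437 − 1·342 = 95]
  342 = 3·95 + 57   → row D = row B − 3·row C = (57, −3, 4)   [check: −3·437 + 4·342 = 57]
  95 = 1·57 + 38   → row E = row C − 1·row D = (38, 4, −5)   [check: 4·437 − 5·342 = 38]
  57 = 1·38 + 19   → row F = row D − 1·row E = (19, −7, 9)   [check: −7·437 + 9·342 = 19]
  38 = 2·19 + 0   → remainder 0, stop. gcd = 19 (last nonzero row F).
So gcd(342, 437) = 19, with Bézout identity −7·437 + 9·342 = 19. Containment (⊇): the Bézout identity exhibits 19 as an element of (342, 437), giving (19) ⊆ (342, 437). Containment (⊆): since 19 | 342 and 19 | 437 (342 = 19·18, 437 = 19·23), every Z-linear combination of 342 and 437 is divisible by 19, so (342, 437) ⊆ (19). Therefore (342, 437) = (19), d = 19.

Final answer: (342, 437) = (19); d = 19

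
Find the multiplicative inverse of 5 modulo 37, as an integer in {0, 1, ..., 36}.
5^(−1) ≡ 15 (mod 37)

Apply the extended Euclidean algorithm to (37, 5), tracking rows (r, s, t) with s·37 + t·5 = r. Each division r_prev = q·r_cur + r_new produces the new row as (previous row) − q·(current row):
  row A: (37, 1, 0)   [1·37 + 0·5 = 37]
  row B: (5, 0, 1)   [0·37 + 1·5 = 5]
  37 = 7·5 + 2   → row C = row A − 7·row B = (2, 1, −7)   [check: 1·37 − 7·5 = 2]
  5 = 2·2 + 1   → row D = row B − 2·row C = (1, −2, 15)   [check: −2·37 + 15·5 = 1]
  2 = 2·1 + 0   → remainder 0, stop. gcd = 1 (last nonzero row D).
The gcd is 1, so 5 is invertible mod 37. The last nonzero row gives −2·37 + 15·5 = 1, so t = 15. So 5^(−1) ≡ 15 (mod 37). Verify: 5 · 15 = 75 ≡ 1 (mod 37). ✓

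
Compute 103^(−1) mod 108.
Apply the extended Euclidean algorithm to (108, 103), tracking rows (r, s, t) with s·108 + t·103 = r. Each division r_prev = q·r_cur + r_new produces the new row as (previous row) − q·(current row):
  row A: (108, 1, 0)   [1·108 + 0·103 = 108]
  row B: (103, 0, 1)   [0·108 + 1·103 = 103]
  108 = 1·103 + 5   → row C = row A − 1·row B = (5, 1, −1)   [check: 1·108 − 1·103 = 5]
  103 = 20·5 + 3   → row D = row B − 20·row C = (3, −20, 21)   [check: −20·108 + 21·103 = 3]
  5 = 1·3 + 2   → row E = row C − 1·row D = (2, 21, −22)   [check: 21·108 − 22·103 = 2]
  3 = 1·2 + 1   → row F = row D − 1·row E = (1, −41, 43)   [check: −41·108 + 43·103 = 1]
  2 = 2·1 + 0   → remainder 0, stop. gcd = 1 (last nonzero row F).
The gcd is 1, so 103 is invertible mod 108. The last nonzero row gives −41·108 + 43·103 = 1, so t = 43. So 103^(−1) ≡ 43 (mod 108). Verify: 103 · 43 = 4429 ≡ 1 (mod 108). ✓

Final answer: 103^(−1) ≡ 43 (mod 108)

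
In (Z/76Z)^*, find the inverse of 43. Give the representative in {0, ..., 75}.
43^(−1) ≡ 23 (mod 76)

Apply the extended Euclidean algorithm to (76, 43), tracking rows (r, s, t) with s·76 + t·43 = r. Each division r_prev = q·r_cur + r_new produces the new row as (previous row) − q·(current row):
  row A: (76, 1, 0)   [1·76 + 0·43 = 76]
  row B: (43, 0, 1)   [0·76 + 1·43 = 43]
  76 = 1·43 + 33   → row C = row A − 1·row B = (33, 1, −1)   [check: 1·76 − 1·43 = 33]
  43 = 1·33 + 10   → row D = row B − 1·row C = (10, −1, 2)   [check: −1·76 + 2·43 = 10]
  33 = 3·10 + 3   → row E = row C − 3·row D = (3, 4, −7)   [check: 4·76 − 7·43 = 3]
  10 = 3·3 + 1   → row F = row D − 3·row E = (1, −13, 23)   [check: −13·76 + 23·43 = 1]
  3 = 3·1 + 0   → remainder 0, stop. gcd = 1 (last nonzero row F).
The gcd is 1, so 43 is invertible mod 76. The last nonzero row gives −13·76 + 23·43 = 1, so t = 23. So 43^(−1) ≡ 23 (mod 76). Verify: 43 · 23 = 989 ≡ 1 (mod 76). ✓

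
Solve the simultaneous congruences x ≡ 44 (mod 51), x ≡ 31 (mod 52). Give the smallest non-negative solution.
x ≡ 707 (mod 2652); the representative in [0, 2652) is 707

The moduli 51, 52 are pairwise coprime, so by the CRT there is a unique solution mod 51·52 = 2652.
Solve by successive substitution. Start with x ≡ 44 (mod 51).
  Combine with x ≡ 31 (mod 52): write x = 44 + 51·t and require 44 + 51·t ≡ 31 (mod 52), i.e. 51·t ≡ 31 − 44 ≡ 39 (mod 52). Since 51^(−1) ≡ 51 (mod 52), t ≡ 51·39 ≡ 13 (mod 52). So x ≡ 44 + 51·13 = 707 (mod 2652).
Unique solution in [0, 2652): x = 707.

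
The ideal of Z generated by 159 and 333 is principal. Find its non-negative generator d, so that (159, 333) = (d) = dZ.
In the PID Z, (a, b) is generated by gcd(a, b). Compute gcd(333, 159) with the extended Euclidean algorithm, tracking rows (r, s, t) with s·333 + t·159 = r:
  row A: (333, 1, 0)   [1·333 + 0·159 = 333]
  row B: (159, 0, 1)   [0·333 + 1·159 = 159]
  333 = 2·159 + 15   → row C = row A − 2·row B = (15, 1, −2)   [check: 1·333 − 2·159 = 15]
  159 = 10·15 + 9   → row D = row B − 10·row C = (9, −10, 21)   [check: −10·333 + 21·159 = 9]
  15 = 1·9 + 6   → row E = row C − 1·row D = (6, 11, −23)   [check: 11·333 − 23·159 = 6]
  9 = 1·6 + 3   → row F = row D − 1·row E = (3, −21, 44)   [check: −21·333 + 44·159 = 3]
  6 = 2·3 + 0   → remainder 0, stop. gcd = 3 (last nonzero row F).
So gcd(159, 333) = 3, with Bézout identity −21·333 + 44·159 = 3. Containment (⊇): the Bézout identity exhibits 3 as an element of (159, 333), giving (3) ⊆ (159, 333). Containment (⊆): since 3 | 159 and 3 | 333 (159 = 3·53, 333 = 3·111), every Z-linear combination of 159 and 333 is divisible by 3, so (159, 333) ⊆ (3). Therefore (159, 333) = (3), d = 3.

Final answer: (159, 333) = (3); d = 3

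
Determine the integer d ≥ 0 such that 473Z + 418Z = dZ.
In the PID Z, (a, b) is generated by gcd(a, b). Compute gcd(473, 418) with the extended Euclidean algorithm, tracking rows (r, s, t) with s·473 + t·418 = r:
  row A: (473, 1, 0)   [1·473 + 0·418 = 473]
  row B: (418, 0, 1)   [0·473 + 1·418 = 418]
  473 = 1·418 + 55   → row C = row A − 1·row B = (55, 1, −1)   [check: 1·473 − 1·418 = 55]
  418 = 7·55 + 33   → row D = row B − 7·row C = (33, −7, 8)   [check: −7·473 + 8·418 = 33]
  55 = 1·33 + 22   → row E = row C − 1·row D = (22, 8, −9)   [check: 8·473 − 9·418 = 22]
  33 = 1·22 + 11   → row F = row D − 1·row E = (11, −15, 17)   [check: −15·473 + 17·418 = 11]
  22 = 2·11 + 0   → remainder 0, stop. gcd = 11 (last nonzero row F).
So gcd(473, 418) = 11, with Bézout identity −15·473 + 17·418 = 11. Containment (⊇): the Bézout identity exhibits 11 as an element of (473, 418), giving (11) ⊆ (473, 418). Containment (⊆): since 11 | 473 and 11 | 418 (473 = 11·43, 418 = 11·38), every Z-linear combination of 473 and 418 is divisible by 11, so (473, 418) ⊆ (11). Therefore (473, 418) = (11), d = 11.

Final answer: (473, 418) = (11); d = 11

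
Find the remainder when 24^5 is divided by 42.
Use repeated squaring. Binary(5) = 101. Walk through the bits of the exponent 5 left-to-right: at each bit after the leading one, square the running value, then multiply by 24 if the bit is 1 (always reducing mod 42):
  bit 1 = 1 (leading): start with 24.
  bit 2 = 0: square 24^2 = 576 ≡ 30 (mod 42).
  bit 3 = 1: square 30^2 = 900 ≡ 18; bit is 1, so multiply 18·24 = 432 ≡ 12 (mod 42).
Final value: 24^5 ≡ 12 (mod 42).

Final answer: 12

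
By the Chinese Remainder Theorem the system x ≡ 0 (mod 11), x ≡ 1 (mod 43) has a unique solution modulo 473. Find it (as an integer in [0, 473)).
x ≡ 44 (mod 473); the representative in [0, 473) is 44

The moduli 11, 43 are pairwise coprime, so by the CRT there is a unique solution mod 11·43 = 473.
Solve by successive substitution. Start with x ≡ 0 (mod 11).
  Combine with x ≡ 1 (mod 43): write x = 11·t and require 11·t ≡ 1 (mod 43). Since 11^(−1) ≡ 4 (mod 43), t ≡ 4·1 ≡ 4 (mod 43). So x ≡ 11·4 = 44 (mod 473).
Unique solution in [0, 473): x = 44.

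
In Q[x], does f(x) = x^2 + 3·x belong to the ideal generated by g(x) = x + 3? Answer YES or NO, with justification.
YES

In Q[x] the ideal (g) consists of all multiples of g, so f ∈ (g) iff g | f, i.e. iff the remainder of f on division by g is 0. Divide f by g (g is monic, so eliminate the leading term of the running remainder at each step):
  leading term x^2: subtract (x)·g(x) = x^2 + 3·x, leaving 0
The remainder is 0, so f(x) = g(x) · h(x) with h(x) = x. Hence g | f, i.e. f ∈ (g).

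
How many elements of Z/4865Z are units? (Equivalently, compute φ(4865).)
An element a ∈ Z/4865Z is a unit iff gcd(a, 4865) = 1, so the number of units is φ(4865). φ is multiplicative, with φ(p^e) = p^e − p^(e−1). Factorise 4865 = 5 · 7 · 139. Then
  φ(4865) = (5 − 1) · (7 − 1) · (139 − 1) = 4 · 6 · 138 = 3312.

Final answer: Z/4865Z has φ(4865) = 3312 units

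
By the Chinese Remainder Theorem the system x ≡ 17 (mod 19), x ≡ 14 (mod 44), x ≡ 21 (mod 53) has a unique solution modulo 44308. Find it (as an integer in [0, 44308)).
x ≡ 12158 (mod 44308); the representative in [0, 44308) is 12158

The moduli 19, 44, 53 are pairwise coprime, so by the CRT there is a unique solution mod 19·44·53 = 44308.
Solve by successive substitution. Start with x ≡ 17 (mod 19).
  Combine with x ≡ 14 (mod 44): write x = 17 + 19·t and require 17 + 19·t ≡ 14 (mod 44), i.e. 19·t ≡ 14 − 17 ≡ 41 (mod 44). Since 19^(−1) ≡ 7 (mod 44), t ≡ 7·41 ≡ 23 (mod 44). So x ≡ 17 + 19·23 = 454 (mod 836).
  Combine with x ≡ 21 (mod 53): write x = 454 + 836·t and require 454 + 836·t ≡ 21 (mod 53), i.e. 836·t ≡ 21 − 454 ≡ 44 (mod 53). Since 836^(−1) ≡ 22 (mod 53) (836 ≡ 41 (mod 53)), t ≡ 22·44 ≡ 14 (mod 53). So x ≡ 454 + 836·14 = 12158 (mod 44308).
Unique solution in [0, 44308): x = 12158.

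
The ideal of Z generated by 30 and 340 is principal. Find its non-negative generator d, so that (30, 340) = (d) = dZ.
(30, 340) = (10); d = 10

In the PID Z, (a, b) is generated by gcd(a, b). Compute gcd(340, 30) with the extended Euclidean algorithm, tracking rows (r, s, t) with s·340 + t·30 = r:
  row A: (340, 1, 0)   [1·340 + 0·30 = 340]
  row B: (30, 0, 1)   [0·340 + 1·30 = 30]
  340 = 11·30 + 10   → row C = row A − 11·row B = (10, 1, −11)   [check: 1·340 − 11·30 = 10]
  30 = 3·10 + 0   → remainder 0, stop. gcd = 10 (last nonzero row C).
So gcd(30, 340) = 10, with Bézout identity 1·340 − 11·30 = 10. Containment (⊇): the Bézout identity exhibits 10 as an element of (30, 340), giving (10) ⊆ (30, 340). Containment (⊆): since 10 | 30 and 10 | 340 (30 = 10·3, 340 = 10·34), every Z-linear combination of 30 and 340 is divisible by 10, so (30, 340) ⊆ (10). Therefore (30, 340) = (10), d = 10.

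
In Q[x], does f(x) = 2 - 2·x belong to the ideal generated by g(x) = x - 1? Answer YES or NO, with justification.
In Q[x] the ideal (g) consists of all multiples of g, so f ∈ (g) iff g | f, i.e. iff the remainder of f on division by g is 0. Divide f by g (g is monic, so eliminate the leading term of the running remainder at each step):
  leading term -2·x: subtract (-2)·g(x) = 2 - 2·x, leaving 0
The remainder is 0, so f(x) = g(x) · h(x) with h(x) = -2. Hence g | f, i.e. f ∈ (g).

Final answer: YES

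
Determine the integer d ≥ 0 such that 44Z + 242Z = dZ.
In the PID Z, (a, b) is generated by gcd(a, b). Compute gcd(242, 44) with the extended Euclidean algorithm, tracking rows (r, s, t) with s·242 + t·44 = r:
  row A: (242, 1, 0)   [1·242 + 0·44 = 242]
  row B: (44, 0, 1)   [0·242 + 1·44 = 44]
  242 = 5·44 + 22   → row C = row A − 5·row B = (22, 1, −5)   [check: 1·242 − 5·44 = 22]
  44 = 2·22 + 0   → remainder 0, stop. gcd = 22 (last nonzero row C).
So gcd(44, 242) = 22, with Bézout identity 1·242 − 5·44 = 22. Containment (⊇): the Bézout identity exhibits 22 as an element of (44, 242), giving (22) ⊆ (44, 242). Containment (⊆): since 22 | 44 and 22 | 242 (44 = 22·2, 242 = 22·11), every Z-linear combination of 44 and 242 is divisible by 22, so (44, 242) ⊆ (22). Therefore (44, 242) = (22), d = 22.

Final answer: (44, 242) = (22); d = 22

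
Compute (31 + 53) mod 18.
Reduce the summands first: 31 ≡ 13, 53 ≡ 17 (mod 18), so 31 + 53 ≡ 13 + 17 (mod 18). 13 + 17 = 30; 30 = 1·18 + 12, so (31 + 53) mod 18 = 12.

Final answer: 12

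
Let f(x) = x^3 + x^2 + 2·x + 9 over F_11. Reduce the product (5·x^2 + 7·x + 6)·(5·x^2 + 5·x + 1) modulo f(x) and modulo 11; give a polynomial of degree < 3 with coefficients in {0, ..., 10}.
Multiply as integer polynomials: a · b = 25·x^4 + 60·x^3 + 70·x^2 + 37·x + 6. Reducing coefficients mod 11: a · b ≡ 3·x^4 + 5·x^3 + 4·x^2 + 4·x + 6. Now divide by f(x) = x^3 + x^2 + 2·x + 9 in F_11[x], eliminating the leading term at each step:
  leading term 3·x^4: subtract (3·x)·f(x) = 3·x^4 + 3·x^3 + 6·x^2 + 5·x, leaving 2·x^3 + 9·x^2 + 10·x + 6 (coefficients mod 11)
  leading term 2·x^3: subtract (2)·f(x) = 2·x^3 + 2·x^2 + 4·x + 7, leaving 7·x^2 + 6·x + 10 (coefficients mod 11)
The degree is now < 3, so this is the remainder. Hence a · b ≡ 7·x^2 + 6·x + 10 in F_11[x]/(f).

Final answer: a · b ≡ 7·x^2 + 6·x + 10 (mod f(x))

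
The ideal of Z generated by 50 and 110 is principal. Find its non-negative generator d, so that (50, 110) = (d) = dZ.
In the PID Z, (a, b) is generated by gcd(a, b). Compute gcd(110, 50) with the extended Euclidean algorithm, tracking rows (r, s, t) with s·110 + t·50 = r:
  row A: (110, 1, 0)   [1·110 + 0·50 = 110]
  row B: (50, 0, 1)   [0·110 + 1·50 = 50]
  110 = 2·50 + 10   → row C = row A − 2·row B = (10, 1, −2)   [check: 1·110 − 2·50 = 10]
  50 = 5·10 + 0   → remainder 0, stop. gcd = 10 (last nonzero row C).
So gcd(50, 110) = 10, with Bézout identity 1·110 − 2·50 = 10. Containment (⊇): the Bézout identity exhibits 10 as an element of (50, 110), giving (10) ⊆ (50, 110). Containment (⊆): since 10 | 50 and 10 | 110 (50 = 10·5, 110 = 10·11), every Z-linear combination of 50 and 110 is divisible by 10, so (50, 110) ⊆ (10). Therefore (50, 110) = (10), d = 10.

Final answer: (50, 110) = (10); d = 10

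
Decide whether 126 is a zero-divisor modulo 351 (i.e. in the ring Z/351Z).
gcd(126, 351) = 9 > 1, so 126 is not a unit in Z/351Z. In Z/nZ every nonzero non-unit is a zero-divisor: explicitly, take b = 351/gcd = 39 ≠ 0 (mod 351); then 126·39 = 4914 = 14·351, i.e. 126·39 ≡ 0 (mod 351). So 126 is a zero-divisor.

Final answer: YES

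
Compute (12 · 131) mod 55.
32

Reduce the factors first: 131 ≡ 21 (mod 55), so 12 · 131 ≡ 12 · 21 (mod 55). 12 · 21 = 252. Dividing by 55: 252 = 4·55 + 32. So (12 · 131) mod 55 = 32.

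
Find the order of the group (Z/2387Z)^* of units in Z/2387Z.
(Z/2387Z)^* consists of the classes a with gcd(a, 2387) = 1, so its order is φ(2387). φ is multiplicative, with φ(p^e) = p^e − p^(e−1). Factorise 2387 = 7 · 11 · 31. Then
  φ(2387) = (7 − 1) · (11 − 1) · (31 − 1) = 6 · 10 · 30 = 1800.
Thus |(Z/2387Z)^*| = 1800.

Final answer: |(Z/2387Z)^*| = 1800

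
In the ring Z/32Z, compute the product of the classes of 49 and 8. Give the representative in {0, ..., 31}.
8

Reduce the factors first: 49 ≡ 17 (mod 32), so 49 · 8 ≡ 17 · 8 (mod 32). 17 · 8 = 136. Dividing by 32: 136 = 4·32 + 8. So (49 · 8) mod 32 = 8.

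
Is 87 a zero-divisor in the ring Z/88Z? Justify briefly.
gcd(87, 88) = 1, so 87 is a unit in Z/88Z (it has a multiplicative inverse). A unit cannot be a zero-divisor: if 87·b ≡ 0 then multiplying both sides by 87^(−1) gives b ≡ 0. So 87 is not a zero-divisor.

Final answer: NO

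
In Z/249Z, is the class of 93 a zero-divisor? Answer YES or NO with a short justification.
gcd(93, 249) = 3 > 1, so 93 is not a unit in Z/249Z. In Z/nZ every nonzero non-unit is a zero-divisor: explicitly, take b = 249/gcd = 83 ≠ 0 (mod 249); then 93·83 = 7719 = 31·249, i.e. 93·83 ≡ 0 (mod 249). So 93 is a zero-divisor.

Final answer: YES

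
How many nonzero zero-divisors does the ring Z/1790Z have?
Z/1790Z has 1077 nonzero zero-divisors

In Z/1790Z each nonzero element is either a unit (gcd with 1790 is 1) or a zero-divisor (gcd > 1). The number of units is φ(1790): factorise 1790 = 2 · 5 · 179, so φ(1790) = (2 − 1) · (5 − 1) · (179 − 1) = 1 · 4 · 178 = 712. The nonzero elements number 1790 − 1 = 1789. Hence the nonzero zero-divisors number 1789 − 712 = 1077.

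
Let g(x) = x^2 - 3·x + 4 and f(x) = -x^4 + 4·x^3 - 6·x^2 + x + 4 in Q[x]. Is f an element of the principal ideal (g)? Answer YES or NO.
YES

In Q[x] the ideal (g) consists of all multiples of g, so f ∈ (g) iff g | f, i.e. iff the remainder of f on division by g is 0. Divide f by g (g is monic, so eliminate the leading term of the running remainder at each step):
  leading term -x^4: subtract (-x^2)·g(x) = -x^4 + 3·x^3 - 4·x^2, leaving x^3 - 2·x^2 + x + 4
  leading term x^3: subtract (x)·g(x) = x^3 - 3·x^2 + 4·x, leaving x^2 - 3·x + 4
  leading term x^2: subtract (1)·g(x) = x^2 - 3·x + 4, leaving 0
The remainder is 0, so f(x) = g(x) · h(x) with h(x) = -x^2 + x + 1. Hence g | f, i.e. f ∈ (g).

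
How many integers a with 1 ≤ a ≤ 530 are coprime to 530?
The number of a ∈ {1, ..., 530} with gcd(a, 530) = 1 is by definition Euler's totient φ(530). φ is multiplicative, with φ(p^e) = p^e − p^(e−1). Factorise 530 = 2 · 5 · 53. Then
  φ(530) = (2 − 1) · (5 − 1) · (53 − 1) = 1 · 4 · 52 = 208.
So there are 208 such integers.

Final answer: 208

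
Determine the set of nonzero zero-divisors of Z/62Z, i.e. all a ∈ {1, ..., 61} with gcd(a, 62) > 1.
nonzero zero-divisors of Z/62Z = {2, 4, 6, 8, 10, 12, 14, 16, 18, 20, 22, 24, 26, 28, 30, 31, 32, 34, 36, 38, 40, 42, 44, 46, 48, 50, 52, 54, 56, 58, 60}

An element a ∈ Z/62Z (with a ≠ 0) is a zero-divisor iff gcd(a, 62) > 1 (because a is a unit precisely when gcd(a, n) = 1, and in Z/nZ every nonzero, non-unit element is a zero-divisor). Scan a = 1, ..., 61 and keep those with gcd(a, 62) > 1:
  gcd(2, 62) = 2, gcd(4, 62) = 2, gcd(6, 62) = 2, gcd(8, 62) = 2, gcd(10, 62) = 2, gcd(12, 62) = 2, gcd(14, 62) = 2, gcd(16, 62) = 2, gcd(18, 62) = 2, gcd(20, 62) = 2, gcd(22, 62) = 2, gcd(24, 62) = 2, gcd(26, 62) = 2, gcd(28, 62) = 2, gcd(30, 62) = 2, gcd(31, 62) = 31, gcd(32, 62) = 2, gcd(34, 62) = 2, gcd(36, 62) = 2, gcd(38, 62) = 2, gcd(40, 62) = 2, gcd(42, 62) = 2, gcd(44, 62) = 2, gcd(46, 62) = 2, gcd(48, 62) = 2, gcd(50, 62) = 2, gcd(52, 62) = 2, gcd(54, 62) = 2, gcd(56, 62) = 2, gcd(58, 62) = 2, gcd(60, 62) = 2.
All other a ∈ {1, ..., 61} have gcd(a, 62) = 1 and are units. So the nonzero zero-divisors are exactly the 31 values of a appearing in this scan.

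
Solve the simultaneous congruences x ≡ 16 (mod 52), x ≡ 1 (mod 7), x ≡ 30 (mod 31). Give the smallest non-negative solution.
x ≡ 7036 (mod 11284); the representative in [0, 11284) is 7036

The moduli 52, 7, 31 are pairwise coprime, so by the CRT there is a unique solution mod 52·7·31 = 11284.
Solve by successive substitution. Start with x ≡ 16 (mod 52).
  Combine with x ≡ 1 (mod 7): write x = 16 + 52·t and require 16 + 52·t ≡ 1 (mod 7), i.e. 52·t ≡ 1 − 16 ≡ 6 (mod 7). Since 52^(−1) ≡ 5 (mod 7) (52 ≡ 3 (mod 7)), t ≡ 5·6 ≡ 2 (mod 7). So x ≡ 16 + 52·2 = 120 (mod 364).
  Combine with x ≡ 30 (mod 31): write x = 120 + 364·t and require 120 + 364·t ≡ 30 (mod 31), i.e. 364·t ≡ 30 − 120 ≡ 3 (mod 31). Since 364^(−1) ≡ 27 (mod 31) (364 ≡ 23 (mod 31)), t ≡ 27·3 ≡ 19 (mod 31). So x ≡ 120 + 364·19 = 7036 (mod 11284).
Unique solution in [0, 11284): x = 7036.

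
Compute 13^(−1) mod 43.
13^(−1) ≡ 10 (mod 43)

Apply the extended Euclidean algorithm to (43, 13), tracking rows (r, s, t) with s·43 + t·13 = r. Each division r_prev = q·r_cur + r_new produces the new row as (previous row) − q·(current row):
  row A: (43, 1, 0)   [1·43 + 0·13 = 43]
  row B: (13, 0, 1)   [0·43 + 1·13 = 13]
  43 = 3·13 + 4   → row C = row A − 3·row B = (4, 1, −3)   [check: 1·43 − 3·13 = 4]
  13 = 3·4 + 1   → row D = row B − 3·row C = (1, −3, 10)   [check: −3·43 + 10·13 = 1]
  4 = 4·1 + 0   → remainder 0, stop. gcd = 1 (last nonzero row D).
The gcd is 1, so 13 is invertible mod 43. The last nonzero row gives −3·43 + 10·13 = 1, so t = 10. So 13^(−1) ≡ 10 (mod 43). Verify: 13 · 10 = 130 ≡ 1 (mod 43). ✓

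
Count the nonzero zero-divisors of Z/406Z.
In Z/406Z each nonzero element is either a unit (gcd with 406 is 1) or a zero-divisor (gcd > 1). The number of units is φ(406): factorise 406 = 2 · 7 · 29, so φ(406) = (2 − 1) · (7 − 1) · (29 − 1) = 1 · 6 · 28 = 168. The nonzero elements number 406 − 1 = 405. Hence the nonzero zero-divisors number 405 − 168 = 237.

Final answer: Z/406Z has 237 nonzero zero-divisors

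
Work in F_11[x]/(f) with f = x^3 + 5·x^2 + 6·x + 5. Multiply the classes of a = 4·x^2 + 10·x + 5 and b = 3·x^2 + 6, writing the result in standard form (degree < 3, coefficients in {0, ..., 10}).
a · b ≡ 7·x^2 + 4·x + 4 (mod f(x))

Multiply as integer polynomials: a · b = 12·x^4 + 30·x^3 + 39·x^2 + 60·x + 30. Reducing coefficients mod 11: a · b ≡ x^4 + 8·x^3 + 6·x^2 + 5·x + 8. Now divide by f(x) = x^3 + 5·x^2 + 6·x + 5 in F_11[x], eliminating the leading term at each step:
  leading term x^4: subtract (x)·f(x) = x^4 + 5·x^3 + 6·x^2 + 5·x, leaving 3·x^3 + 8 (coefficients mod 11)
  leading term 3·x^3: subtract (3)·f(x) = 3·x^3 + 4·x^2 + 7·x + 4, leaving 7·x^2 + 4·x + 4 (coefficients mod 11)
The degree is now < 3, so this is the remainder. Hence a · b ≡ 7·x^2 + 4·x + 4 in F_11[x]/(f).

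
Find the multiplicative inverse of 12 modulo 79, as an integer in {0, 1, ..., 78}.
12^(−1) ≡ 33 (mod 79)

Apply the extended Euclidean algorithm to (79, 12), tracking rows (r, s, t) with s·79 + t·12 = r. Each division r_prev = q·r_cur + r_new produces the new row as (previous row) − q·(current row):
  row A: (79, 1, 0)   [1·79 + 0·12 = 79]
  row B: (12, 0, 1)   [0·79 + 1·12 = 12]
  79 = 6·12 + 7   → row C = row A − 6·row B = (7, 1, −6)   [check: 1·79 − 6·12 = 7]
  12 = 1·7 + 5   → row D = row B − 1·row C = (5, −1, 7)   [check: −1·79 + 7·12 = 5]
  7 = 1·5 + 2   → row E = row C − 1·row D = (2, 2, −13)   [check: 2·79 − 13·12 = 2]
  5 = 2·2 + 1   → row F = row D − 2·row E = (1, −5, 33)   [check: −5·79 + 33·12 = 1]
  2 = 2·1 + 0   → remainder 0, stop. gcd = 1 (last nonzero row F).
The gcd is 1, so 12 is invertible mod 79. The last nonzero row gives −5·79 + 33·12 = 1, so t = 33. So 12^(−1) ≡ 33 (mod 79). Verify: 12 · 33 = 396 ≡ 1 (mod 79). ✓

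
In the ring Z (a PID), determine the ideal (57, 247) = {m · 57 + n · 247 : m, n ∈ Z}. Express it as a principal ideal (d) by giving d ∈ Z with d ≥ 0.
(57, 247) = (19); d = 19

In the PID Z, (a, b) is generated by gcd(a, b). Compute gcd(247, 57) with the extended Euclidean algorithm, tracking rows (r, s, t) with s·247 + t·57 = r:
  row A: (247, 1, 0)   [1·247 + 0·57 = 247]
  row B: (57, 0, 1)   [0·247 + 1·57 = 57]
  247 = 4·57 + 19   → row C = row A − 4·row B = (19, 1, −4)   [check: 1·247 − 4·57 = 19]
  57 = 3·19 + 0   → remainder 0, stop. gcd = 19 (last nonzero row C).
So gcd(57, 247) = 19, with Bézout identity 1·247 − 4·57 = 19. Containment (⊇): the Bézout identity exhibits 19 as an element of (57, 247), giving (19) ⊆ (57, 247). Containment (⊆): since 19 | 57 and 19 | 247 (57 = 19·3, 247 = 19·13), every Z-linear combination of 57 and 247 is divisible by 19, so (57, 247) ⊆ (19). Therefore (57, 247) = (19), d = 19.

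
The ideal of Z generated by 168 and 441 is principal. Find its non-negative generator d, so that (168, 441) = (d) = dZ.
(168, 441) = (21); d = 21

In the PID Z, (a, b) is generated by gcd(a, b). Compute gcd(441, 168) with the extended Euclidean algorithm, tracking rows (r, s, t) with s·441 + t·168 = r:
  row A: (441, 1, 0)   [1·441 + 0·168 = 441]
  row B: (168, 0, 1)   [0·441 + 1·168 = 168]
  441 = 2·168 + 105   → row C = row A − 2·row B = (105, 1, −2)   [check: 1·441 − 2·168 = 105]
  168 = 1·105 + 63   → row D = row B − 1·row C = (63, −1, 3)   [check: −1·441 + 3·168 = 63]
  105 = 1·63 + 42   → row E = row C − 1·row D = (42, 2, −5)   [check: 2·441 − 5·168 = 42]
  63 = 1·42 + 21   → row F = row D − 1·row E = (21, −3, 8)   [check: −3·441 + 8·168 = 21]
  42 = 2·21 + 0   → remainder 0, stop. gcd = 21 (last nonzero row F).
So gcd(168, 441) = 21, with Bézout identity −3·441 + 8·168 = 21. Containment (⊇): the Bézout identity exhibits 21 as an element of (168, 441), giving (21) ⊆ (168, 441). Containment (⊆): since 21 | 168 and 21 | 441 (168 = 21·8, 441 = 21·21), every Z-linear combination of 168 and 441 is divisible by 21, so (168, 441) ⊆ (21). Therefore (168, 441) = (21), d = 21.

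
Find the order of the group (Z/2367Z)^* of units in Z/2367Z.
|(Z/2367Z)^*| = 1572

(Z/2367Z)^* consists of the classes a with gcd(a, 2367) = 1, so its order is φ(2367). φ is multiplicative, with φ(p^e) = p^e − p^(e−1). Factorise 2367 = 3^2 · 263. Then
  φ(2367) = (3^2 − 3^1) · (263 − 1) = 6 · 262 = 1572.
Thus |(Z/2367Z)^*| = 1572.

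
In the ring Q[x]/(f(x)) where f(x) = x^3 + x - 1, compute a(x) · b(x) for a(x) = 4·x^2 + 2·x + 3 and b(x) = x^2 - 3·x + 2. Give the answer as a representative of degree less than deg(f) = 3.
a · b ≡ x^2 + 9·x - 4 (mod f(x))

First multiply in Q[x] without reducing: a · b = 4·x^4 - 10·x^3 + 5·x^2 - 5·x + 6. Now divide by f(x) = x^3 + x - 1, eliminating the leading term at each step:
  leading term 4·x^4: subtract (4·x)·f(x) = 4·x^4 + 4·x^2 - 4·x, leaving -10·x^3 + x^2 - x + 6
  leading term -10·x^3: subtract (-10)·f(x) = -10·x^3 - 10·x + 10, leaving x^2 + 9·x - 4
The degree is now < 3, so this is the remainder. Hence a · b ≡ x^2 + 9·x - 4 in Q[x]/(f).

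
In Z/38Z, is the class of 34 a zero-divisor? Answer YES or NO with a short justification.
YES

gcd(34, 38) = 2 > 1, so 34 is not a unit in Z/38Z. In Z/nZ every nonzero non-unit is a zero-divisor: explicitly, take b = 38/gcd = 19 ≠ 0 (mod 38); then 34·19 = 646 = 17·38, i.e. 34·19 ≡ 0 (mod 38). So 34 is a zero-divisor.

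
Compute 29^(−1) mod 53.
29^(−1) ≡ 11 (mod 53)

Apply the extended Euclidean algorithm to (53, 29), tracking rows (r, s, t) with s·53 + t·29 = r. Each division r_prev = q·r_cur + r_new produces the new row as (previous row) − q·(current row):
  row A: (53, 1, 0)   [1·53 + 0·29 = 53]
  row B: (29, 0, 1)   [0·53 + 1·29 = 29]
  53 = 1·29 + 24   → row C = row A − 1·row B = (24, 1, −1)   [check: 1·53 − 1·29 = 24]
  29 = 1·24 + 5   → row D = row B − 1·row C = (5, −1, 2)   [check: −1·53 + 2·29 = 5]
  24 = 4·5 + 4   → row E = row C − 4·row D = (4, 5, −9)   [check: 5·53 − 9·29 = 4]
  5 = 1·4 + 1   → row F = row D − 1·row E = (1, −6, 11)   [check: −6·53 + 11·29 = 1]
  4 = 4·1 + 0   → remainder 0, stop. gcd = 1 (last nonzero row F).
The gcd is 1, so 29 is invertible mod 53. The last nonzero row gives −6·53 + 11·29 = 1, so t = 11. So 29^(−1) ≡ 11 (mod 53). Verify: 29 · 11 = 319 ≡ 1 (mod 53). ✓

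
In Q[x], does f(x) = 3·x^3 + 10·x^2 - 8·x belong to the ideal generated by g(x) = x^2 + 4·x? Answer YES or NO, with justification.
In Q[x] the ideal (g) consists of all multiples of g, so f ∈ (g) iff g | f, i.e. iff the remainder of f on division by g is 0. Divide f by g (g is monic, so eliminate the leading term of the running remainder at each step):
  leading term 3·x^3: subtract (3·x)·g(x) = 3·x^3 + 12·x^2, leaving -2·x^2 - 8·x
  leading term -2·x^2: subtract (-2)·g(x) = -2·x^2 - 8·x, leaving 0
The remainder is 0, so f(x) = g(x) · h(x) with h(x) = 3·x - 2. Hence g | f, i.e. f ∈ (g).

Final answer: YES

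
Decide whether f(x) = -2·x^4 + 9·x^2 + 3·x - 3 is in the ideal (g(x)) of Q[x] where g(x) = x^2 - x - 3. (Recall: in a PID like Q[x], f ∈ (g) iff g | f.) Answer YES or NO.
NO

In Q[x] the ideal (g) consists of all multiples of g, so f ∈ (g) iff g | f, i.e. iff the remainder of f on division by g is 0. Divide f by g (g is monic, so eliminate the leading term of the running remainder at each step):
  leading term -2·x^4: subtract (-2·x^2)·g(x) = -2·x^4 + 2·x^3 + 6·x^2, leaving -2·x^3 + 3·x^2 + 3·x - 3
  leading term -2·x^3: subtract (-2·x)·g(x) = -2·x^3 + 2·x^2 + 6·x, leaving x^2 - 3·x - 3
  leading term x^2: subtract (1)·g(x) = x^2 - x - 3, leaving -2·x
The remainder r(x) = -2·x ≠ 0 (and deg r < deg g), so g ∤ f, i.e. f ∉ (g).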